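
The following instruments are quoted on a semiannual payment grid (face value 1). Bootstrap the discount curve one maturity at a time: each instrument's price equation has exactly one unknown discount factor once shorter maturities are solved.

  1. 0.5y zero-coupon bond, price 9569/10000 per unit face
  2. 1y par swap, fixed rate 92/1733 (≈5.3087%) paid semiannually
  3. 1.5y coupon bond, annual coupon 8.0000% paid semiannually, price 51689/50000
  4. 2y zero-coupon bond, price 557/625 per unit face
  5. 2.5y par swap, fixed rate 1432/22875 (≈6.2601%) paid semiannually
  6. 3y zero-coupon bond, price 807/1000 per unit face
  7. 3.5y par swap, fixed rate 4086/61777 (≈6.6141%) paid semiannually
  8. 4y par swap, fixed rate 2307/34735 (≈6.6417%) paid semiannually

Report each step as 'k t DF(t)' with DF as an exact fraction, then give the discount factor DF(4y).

step 1 [0.5y] zero: DF = P = 9569/10000 ≈ 0.956900
step 2 [1y] swap r/2=46/1733: DF=(1 − 46/1733·(0.956900))/(1+46/1733) = 4747/5000 ≈ 0.949400
step 3 [1.5y] bond c/2=1/25: DF=(51689/50000 − 1/25·(0.956900+0.949400))/(1+1/25) = 9207/10000 ≈ 0.920700
step 4 [2y] zero: DF = P = 557/625 ≈ 0.891200
step 5 [2.5y] swap r/2=716/22875: DF=(1 − 716/22875·(0.956900+0.949400+0.920700+0.891200))/(1+716/22875) = 1071/1250 ≈ 0.856800
step 6 [3y] zero: DF = P = 807/1000 ≈ 0.807000
step 7 [3.5y] swap r/2=2043/61777: DF=(1 − 2043/61777·(0.956900+0.949400+0.920700+0.891200+0.856800+0.807000))/(1+2043/61777) = 7957/10000 ≈ 0.795700
step 8 [4y] swap r/2=2307/69470: DF=(1 − 2307/69470·(0.956900+0.949400+0.920700+0.891200+0.856800+0.807000+0.795700))/(1+2307/69470) = 7693/10000 ≈ 0.769300

1 1/2 9569/10000
2 1 4747/5000
3 3/2 9207/10000
4 2 557/625
5 5/2 1071/1250
6 3 807/1000
7 7/2 7957/10000
8 4 7693/10000
DF(4y) = 7693/10000 ≈ 0.769300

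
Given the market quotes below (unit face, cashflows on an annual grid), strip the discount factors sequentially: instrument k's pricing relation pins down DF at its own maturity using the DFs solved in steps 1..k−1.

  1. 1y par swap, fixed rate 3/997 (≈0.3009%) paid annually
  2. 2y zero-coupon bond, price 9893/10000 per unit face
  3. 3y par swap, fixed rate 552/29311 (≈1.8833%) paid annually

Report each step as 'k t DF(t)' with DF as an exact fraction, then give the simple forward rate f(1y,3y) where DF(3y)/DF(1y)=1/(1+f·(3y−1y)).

step 1 [1y] swap r/1=3/997: DF=(1 − 3/997·(0))/(1+3/997) = 997/1000 ≈ 0.997000
step 2 [2y] zero: DF = P = 9893/10000 ≈ 0.989300
step 3 [3y] swap r/1=552/29311: DF=(1 − 552/29311·(0.997000+0.989300))/(1+552/29311) = 1181/1250 ≈ 0.944800

1 1 997/1000
2 2 9893/10000
3 3 1181/1250
f(1y,3y) = ((997/1000)/(1181/1250) − 1)/(2) = 261/9448 ≈ 2.7625%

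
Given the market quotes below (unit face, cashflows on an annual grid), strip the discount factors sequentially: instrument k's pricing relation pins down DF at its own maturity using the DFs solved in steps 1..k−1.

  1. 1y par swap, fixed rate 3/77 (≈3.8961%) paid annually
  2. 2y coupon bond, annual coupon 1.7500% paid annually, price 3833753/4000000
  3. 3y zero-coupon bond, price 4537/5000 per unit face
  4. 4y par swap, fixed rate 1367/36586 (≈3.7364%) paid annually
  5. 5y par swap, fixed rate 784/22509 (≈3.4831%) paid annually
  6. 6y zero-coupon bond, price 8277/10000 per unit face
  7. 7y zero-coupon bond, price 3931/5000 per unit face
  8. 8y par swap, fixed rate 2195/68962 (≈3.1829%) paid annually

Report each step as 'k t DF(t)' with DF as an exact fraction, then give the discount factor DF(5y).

1 1 77/80
2 2 4627/5000
3 3 4537/5000
4 4 8633/10000
5 5 527/625
6 6 8277/10000
7 7 3931/5000
8 8 1561/2000
DF(5y) = 527/625 ≈ 0.843200

step 1 [1y] swap r/1=3/77: DF=(1 − 3/77·(0))/(1+3/77) = 77/80 ≈ 0.962500
step 2 [2y] bond c/1=7/400: DF=(3833753/4000000 − 7/400·(0.962500))/(1+7/400) = 4627/5000 ≈ 0.925400
step 3 [3y] zero: DF = P = 4537/5000 ≈ 0.907400
step 4 [4y] swap r/1=1367/36586: DF=(1 − 1367/36586·(0.962500+0.925400+0.907400))/(1+1367/36586) = 8633/10000 ≈ 0.863300
step 5 [5y] swap r/1=784/22509: DF=(1 − 784/22509·(0.962500+0.925400+0.907400+0.863300))/(1+784/22509) = 527/625 ≈ 0.843200
step 6 [6y] zero: DF = P = 8277/10000 ≈ 0.827700
step 7 [7y] zero: DF = P = 3931/5000 ≈ 0.786200
step 8 [8y] swap r/1=2195/68962: DF=(1 − 2195/68962·(0.962500+0.925400+0.907400+0.863300+0.843200+0.827700+0.786200))/(1+2195/68962) = 1561/2000 ≈ 0.780500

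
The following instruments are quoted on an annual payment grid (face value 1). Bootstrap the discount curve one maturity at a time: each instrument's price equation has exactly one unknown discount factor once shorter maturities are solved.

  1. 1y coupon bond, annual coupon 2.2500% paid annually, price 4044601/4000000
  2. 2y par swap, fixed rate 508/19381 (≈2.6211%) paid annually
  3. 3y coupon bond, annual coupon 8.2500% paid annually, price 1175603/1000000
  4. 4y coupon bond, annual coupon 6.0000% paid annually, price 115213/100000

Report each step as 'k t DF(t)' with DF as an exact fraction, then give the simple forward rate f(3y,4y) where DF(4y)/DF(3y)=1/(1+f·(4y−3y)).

1 1 9889/10000
2 2 2373/2500
3 3 9383/10000
4 4 9241/10000
f(3y,4y) = ((9383/10000)/(9241/10000) − 1)/(1) = 142/9241 ≈ 1.5366%

step 1 [1y] bond c/1=9/400: DF=(4044601/4000000 − 9/400·(0))/(1+9/400) = 9889/10000 ≈ 0.988900
step 2 [2y] swap r/1=508/19381: DF=(1 − 508/19381·(0.988900))/(1+508/19381) = 2373/2500 ≈ 0.949200
step 3 [3y] bond c/1=33/400: DF=(1175603/1000000 − 33/400·(0.988900+0.949200))/(1+33/400) = 9383/10000 ≈ 0.938300
step 4 [4y] bond c/1=3/50: DF=(115213/100000 − 3/50·(0.988900+0.949200+0.938300))/(1+3/50) = 9241/10000 ≈ 0.924100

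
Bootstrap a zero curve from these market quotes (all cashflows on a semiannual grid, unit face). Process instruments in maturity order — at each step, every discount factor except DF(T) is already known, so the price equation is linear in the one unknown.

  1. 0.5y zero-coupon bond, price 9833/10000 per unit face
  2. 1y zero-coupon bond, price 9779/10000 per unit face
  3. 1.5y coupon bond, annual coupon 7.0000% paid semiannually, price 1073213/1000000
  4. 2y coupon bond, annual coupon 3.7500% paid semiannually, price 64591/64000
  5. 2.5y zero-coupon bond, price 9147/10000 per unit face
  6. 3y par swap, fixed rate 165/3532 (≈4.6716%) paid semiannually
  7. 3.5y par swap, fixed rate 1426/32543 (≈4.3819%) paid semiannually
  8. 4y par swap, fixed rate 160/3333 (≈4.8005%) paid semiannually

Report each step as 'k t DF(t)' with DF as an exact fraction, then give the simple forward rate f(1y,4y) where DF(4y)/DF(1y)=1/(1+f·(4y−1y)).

1 1/2 9833/10000
2 1 9779/10000
3 3/2 4853/5000
4 2 9367/10000
5 5/2 9147/10000
6 3 217/250
7 7/2 4287/5000
8 4 103/125
f(1y,4y) = ((9779/10000)/(103/125) − 1)/(3) = 513/8240 ≈ 6.2257%

step 1 [0.5y] zero: DF = P = 9833/10000 ≈ 0.983300
step 2 [1y] zero: DF = P = 9779/10000 ≈ 0.977900
step 3 [1.5y] bond c/2=7/200: DF=(1073213/1000000 − 7/200·(0.983300+0.977900))/(1+7/200) = 4853/5000 ≈ 0.970600
step 4 [2y] bond c/2=3/160: DF=(64591/64000 − 3/160·(0.983300+0.977900+0.970600))/(1+3/160) = 9367/10000 ≈ 0.936700
step 5 [2.5y] zero: DF = P = 9147/10000 ≈ 0.914700
step 6 [3y] swap r/2=165/7064: DF=(1 − 165/7064·(0.983300+0.977900+0.970600+0.936700+0.914700))/(1+165/7064) = 217/250 ≈ 0.868000
step 7 [3.5y] swap r/2=713/32543: DF=(1 − 713/32543·(0.983300+0.977900+0.970600+0.936700+0.914700+0.868000))/(1+713/32543) = 4287/5000 ≈ 0.857400
step 8 [4y] swap r/2=80/3333: DF=(1 − 80/3333·(0.983300+0.977900+0.970600+0.936700+0.914700+0.868000+0.857400))/(1+80/3333) = 103/125 ≈ 0.824000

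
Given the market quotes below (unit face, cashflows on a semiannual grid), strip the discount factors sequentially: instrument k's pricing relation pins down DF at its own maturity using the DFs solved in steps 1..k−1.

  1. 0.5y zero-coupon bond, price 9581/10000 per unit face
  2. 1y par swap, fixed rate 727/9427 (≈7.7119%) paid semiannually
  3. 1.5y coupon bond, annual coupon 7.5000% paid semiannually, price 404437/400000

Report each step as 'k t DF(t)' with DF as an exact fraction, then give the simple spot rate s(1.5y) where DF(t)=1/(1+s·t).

step 1 [0.5y] zero: DF = P = 9581/10000 ≈ 0.958100
step 2 [1y] swap r/2=727/18854: DF=(1 − 727/18854·(0.958100))/(1+727/18854) = 9273/10000 ≈ 0.927300
step 3 [1.5y] bond c/2=3/80: DF=(404437/400000 − 3/80·(0.958100+0.927300))/(1+3/80) = 1133/1250 ≈ 0.906400

1 1/2 9581/10000
2 1 9273/10000
3 3/2 1133/1250
s(1.5y) = (1/(1133/1250) − 1)/(3/2) = 78/1133 ≈ 6.8844%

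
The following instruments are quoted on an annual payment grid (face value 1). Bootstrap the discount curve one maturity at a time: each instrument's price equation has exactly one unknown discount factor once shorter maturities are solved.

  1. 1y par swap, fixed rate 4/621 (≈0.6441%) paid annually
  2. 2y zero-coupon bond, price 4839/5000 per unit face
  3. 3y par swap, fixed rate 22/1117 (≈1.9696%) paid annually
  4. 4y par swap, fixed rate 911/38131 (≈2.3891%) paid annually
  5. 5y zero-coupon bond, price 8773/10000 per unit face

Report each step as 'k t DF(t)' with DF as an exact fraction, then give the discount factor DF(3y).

step 1 [1y] swap r/1=4/621: DF=(1 − 4/621·(0))/(1+4/621) = 621/625 ≈ 0.993600
step 2 [2y] zero: DF = P = 4839/5000 ≈ 0.967800
step 3 [3y] swap r/1=22/1117: DF=(1 − 22/1117·(0.993600+0.967800))/(1+22/1117) = 2357/2500 ≈ 0.942800
step 4 [4y] swap r/1=911/38131: DF=(1 − 911/38131·(0.993600+0.967800+0.942800))/(1+911/38131) = 9089/10000 ≈ 0.908900
step 5 [5y] zero: DF = P = 8773/10000 ≈ 0.877300

1 1 621/625
2 2 4839/5000
3 3 2357/2500
4 4 9089/10000
5 5 8773/10000
DF(3y) = 2357/2500 ≈ 0.942800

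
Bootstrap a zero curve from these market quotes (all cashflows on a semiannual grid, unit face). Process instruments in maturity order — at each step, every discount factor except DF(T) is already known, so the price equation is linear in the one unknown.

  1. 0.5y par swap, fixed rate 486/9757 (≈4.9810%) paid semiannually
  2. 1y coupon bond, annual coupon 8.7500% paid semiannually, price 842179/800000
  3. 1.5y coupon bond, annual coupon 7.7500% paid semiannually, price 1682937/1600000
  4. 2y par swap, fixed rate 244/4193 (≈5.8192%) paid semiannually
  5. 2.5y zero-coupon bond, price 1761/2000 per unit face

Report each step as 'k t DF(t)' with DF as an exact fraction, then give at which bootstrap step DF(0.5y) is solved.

step 1 [0.5y] swap r/2=243/9757: DF=(1 − 243/9757·(0))/(1+243/9757) = 9757/10000 ≈ 0.975700
step 2 [1y] bond c/2=7/160: DF=(842179/800000 − 7/160·(0.975700))/(1+7/160) = 9677/10000 ≈ 0.967700
step 3 [1.5y] bond c/2=31/800: DF=(1682937/1600000 − 31/800·(0.975700+0.967700))/(1+31/800) = 9401/10000 ≈ 0.940100
step 4 [2y] swap r/2=122/4193: DF=(1 − 122/4193·(0.975700+0.967700+0.940100))/(1+122/4193) = 4451/5000 ≈ 0.890200
step 5 [2.5y] zero: DF = P = 1761/2000 ≈ 0.880500

1 1/2 9757/10000
2 1 9677/10000
3 3/2 9401/10000
4 2 4451/5000
5 5/2 1761/2000
DF(0.5y) is solved at step 1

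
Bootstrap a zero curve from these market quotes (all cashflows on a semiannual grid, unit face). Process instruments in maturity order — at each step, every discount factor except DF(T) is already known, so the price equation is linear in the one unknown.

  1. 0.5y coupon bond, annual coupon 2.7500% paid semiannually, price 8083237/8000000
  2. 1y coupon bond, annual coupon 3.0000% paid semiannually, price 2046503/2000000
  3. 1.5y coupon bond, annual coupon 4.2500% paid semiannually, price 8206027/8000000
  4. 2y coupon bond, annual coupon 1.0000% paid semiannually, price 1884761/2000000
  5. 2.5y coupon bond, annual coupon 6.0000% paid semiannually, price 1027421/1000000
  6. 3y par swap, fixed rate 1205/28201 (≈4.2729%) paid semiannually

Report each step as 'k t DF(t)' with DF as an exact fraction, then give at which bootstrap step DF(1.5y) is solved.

step 1 [0.5y] bond c/2=11/800: DF=(8083237/8000000 − 11/800·(0))/(1+11/800) = 9967/10000 ≈ 0.996700
step 2 [1y] bond c/2=3/200: DF=(2046503/2000000 − 3/200·(0.996700))/(1+3/200) = 4967/5000 ≈ 0.993400
step 3 [1.5y] bond c/2=17/800: DF=(8206027/8000000 − 17/800·(0.996700+0.993400))/(1+17/800) = 963/1000 ≈ 0.963000
step 4 [2y] bond c/2=1/200: DF=(1884761/2000000 − 1/200·(0.996700+0.993400+0.963000))/(1+1/200) = 923/1000 ≈ 0.923000
step 5 [2.5y] bond c/2=3/100: DF=(1027421/1000000 − 3/100·(0.996700+0.993400+0.963000+0.923000))/(1+3/100) = 4423/5000 ≈ 0.884600
step 6 [3y] swap r/2=1205/56402: DF=(1 − 1205/56402·(0.996700+0.993400+0.963000+0.923000+0.884600))/(1+1205/56402) = 1759/2000 ≈ 0.879500

1 1/2 9967/10000
2 1 4967/5000
3 3/2 963/1000
4 2 923/1000
5 5/2 4423/5000
6 3 1759/2000
DF(1.5y) is solved at step 3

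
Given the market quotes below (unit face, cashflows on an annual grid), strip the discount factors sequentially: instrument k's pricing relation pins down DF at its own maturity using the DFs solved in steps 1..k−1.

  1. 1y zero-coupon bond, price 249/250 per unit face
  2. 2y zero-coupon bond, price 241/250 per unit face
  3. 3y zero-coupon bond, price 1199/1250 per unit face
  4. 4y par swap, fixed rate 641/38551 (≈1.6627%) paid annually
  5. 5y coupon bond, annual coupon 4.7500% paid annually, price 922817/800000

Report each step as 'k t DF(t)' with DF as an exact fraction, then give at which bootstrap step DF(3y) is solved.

step 1 [1y] zero: DF = P = 249/250 ≈ 0.996000
step 2 [2y] zero: DF = P = 241/250 ≈ 0.964000
step 3 [3y] zero: DF = P = 1199/1250 ≈ 0.959200
step 4 [4y] swap r/1=641/38551: DF=(1 − 641/38551·(0.996000+0.964000+0.959200))/(1+641/38551) = 9359/10000 ≈ 0.935900
step 5 [5y] bond c/1=19/400: DF=(922817/800000 − 19/400·(0.996000+0.964000+0.959200+0.935900))/(1+19/400) = 579/625 ≈ 0.926400

1 1 249/250
2 2 241/250
3 3 1199/1250
4 4 9359/10000
5 5 579/625
DF(3y) is solved at step 3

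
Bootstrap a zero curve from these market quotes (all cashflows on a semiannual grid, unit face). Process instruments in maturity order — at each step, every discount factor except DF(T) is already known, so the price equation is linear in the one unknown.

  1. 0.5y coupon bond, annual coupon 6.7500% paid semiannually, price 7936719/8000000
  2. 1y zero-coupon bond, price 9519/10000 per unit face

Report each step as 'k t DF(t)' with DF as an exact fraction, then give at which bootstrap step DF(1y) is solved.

1 1/2 9597/10000
2 1 9519/10000
DF(1y) is solved at step 2

step 1 [0.5y] bond c/2=27/800: DF=(7936719/8000000 − 27/800·(0))/(1+27/800) = 9597/10000 ≈ 0.959700
step 2 [1y] zero: DF = P = 9519/10000 ≈ 0.951900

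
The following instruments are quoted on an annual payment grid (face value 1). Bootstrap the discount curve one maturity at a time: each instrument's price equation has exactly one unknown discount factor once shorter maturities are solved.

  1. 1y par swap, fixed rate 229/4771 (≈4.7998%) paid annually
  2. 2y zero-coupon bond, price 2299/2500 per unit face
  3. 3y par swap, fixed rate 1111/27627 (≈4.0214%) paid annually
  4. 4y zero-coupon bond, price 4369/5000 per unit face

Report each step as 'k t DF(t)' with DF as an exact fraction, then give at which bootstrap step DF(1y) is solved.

step 1 [1y] swap r/1=229/4771: DF=(1 − 229/4771·(0))/(1+229/4771) = 4771/5000 ≈ 0.954200
step 2 [2y] zero: DF = P = 2299/2500 ≈ 0.919600
step 3 [3y] swap r/1=1111/27627: DF=(1 − 1111/27627·(0.954200+0.919600))/(1+1111/27627) = 8889/10000 ≈ 0.888900
step 4 [4y] zero: DF = P = 4369/5000 ≈ 0.873800

1 1 4771/5000
2 2 2299/2500
3 3 8889/10000
4 4 4369/5000
DF(1y) is solved at step 1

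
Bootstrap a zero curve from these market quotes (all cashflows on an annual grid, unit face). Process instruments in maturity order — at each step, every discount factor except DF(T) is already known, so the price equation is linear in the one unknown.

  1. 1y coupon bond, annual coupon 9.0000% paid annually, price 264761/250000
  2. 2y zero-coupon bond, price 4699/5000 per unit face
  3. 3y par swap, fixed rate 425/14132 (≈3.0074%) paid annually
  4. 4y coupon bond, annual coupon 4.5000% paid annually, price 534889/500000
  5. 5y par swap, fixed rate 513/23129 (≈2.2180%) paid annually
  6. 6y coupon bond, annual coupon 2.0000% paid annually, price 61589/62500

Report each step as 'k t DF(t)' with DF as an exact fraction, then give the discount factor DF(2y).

step 1 [1y] bond c/1=9/100: DF=(264761/250000 − 9/100·(0))/(1+9/100) = 2429/2500 ≈ 0.971600
step 2 [2y] zero: DF = P = 4699/5000 ≈ 0.939800
step 3 [3y] swap r/1=425/14132: DF=(1 − 425/14132·(0.971600+0.939800))/(1+425/14132) = 183/200 ≈ 0.915000
step 4 [4y] bond c/1=9/200: DF=(534889/500000 − 9/200·(0.971600+0.939800+0.915000))/(1+9/200) = 451/500 ≈ 0.902000
step 5 [5y] swap r/1=513/23129: DF=(1 − 513/23129·(0.971600+0.939800+0.915000+0.902000))/(1+513/23129) = 4487/5000 ≈ 0.897400
step 6 [6y] bond c/1=1/50: DF=(61589/62500 − 1/50·(0.971600+0.939800+0.915000+0.902000+0.897400))/(1+1/50) = 4377/5000 ≈ 0.875400

1 1 2429/2500
2 2 4699/5000
3 3 183/200
4 4 451/500
5 5 4487/5000
6 6 4377/5000
DF(2y) = 4699/5000 ≈ 0.939800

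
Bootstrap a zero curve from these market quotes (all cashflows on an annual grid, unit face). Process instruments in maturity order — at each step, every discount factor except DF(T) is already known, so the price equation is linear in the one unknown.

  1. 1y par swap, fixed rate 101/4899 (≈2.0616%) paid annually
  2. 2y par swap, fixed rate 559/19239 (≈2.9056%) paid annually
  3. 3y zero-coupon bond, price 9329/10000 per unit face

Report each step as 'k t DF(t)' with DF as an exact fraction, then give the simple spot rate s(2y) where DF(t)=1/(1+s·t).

step 1 [1y] swap r/1=101/4899: DF=(1 − 101/4899·(0))/(1+101/4899) = 4899/5000 ≈ 0.979800
step 2 [2y] swap r/1=559/19239: DF=(1 − 559/19239·(0.979800))/(1+559/19239) = 9441/10000 ≈ 0.944100
step 3 [3y] zero: DF = P = 9329/10000 ≈ 0.932900

1 1 4899/5000
2 2 9441/10000
3 3 9329/10000
s(2y) = (1/(9441/10000) − 1)/(2) = 559/18882 ≈ 2.9605%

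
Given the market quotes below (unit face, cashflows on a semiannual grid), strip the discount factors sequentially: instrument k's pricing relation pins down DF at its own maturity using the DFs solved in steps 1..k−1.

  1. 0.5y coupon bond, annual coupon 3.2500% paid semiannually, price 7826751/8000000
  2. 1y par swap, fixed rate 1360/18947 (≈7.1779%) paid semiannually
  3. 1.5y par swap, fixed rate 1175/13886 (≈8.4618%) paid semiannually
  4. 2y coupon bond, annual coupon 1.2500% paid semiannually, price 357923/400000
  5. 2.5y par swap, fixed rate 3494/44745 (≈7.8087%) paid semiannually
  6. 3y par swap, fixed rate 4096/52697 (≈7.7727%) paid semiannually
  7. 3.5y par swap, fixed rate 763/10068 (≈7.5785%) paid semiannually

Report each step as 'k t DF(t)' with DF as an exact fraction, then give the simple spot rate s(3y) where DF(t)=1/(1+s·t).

1 1/2 9627/10000
2 1 233/250
3 3/2 353/400
4 2 109/125
5 5/2 8253/10000
6 3 497/625
7 7/2 7711/10000
s(3y) = (1/(497/625) − 1)/(3) = 128/1491 ≈ 8.5848%

step 1 [0.5y] bond c/2=13/800: DF=(7826751/8000000 − 13/800·(0))/(1+13/800) = 9627/10000 ≈ 0.962700
step 2 [1y] swap r/2=680/18947: DF=(1 − 680/18947·(0.962700))/(1+680/18947) = 233/250 ≈ 0.932000
step 3 [1.5y] swap r/2=1175/27772: DF=(1 − 1175/27772·(0.962700+0.932000))/(1+1175/27772) = 353/400 ≈ 0.882500
step 4 [2y] bond c/2=1/160: DF=(357923/400000 − 1/160·(0.962700+0.932000+0.882500))/(1+1/160) = 109/125 ≈ 0.872000
step 5 [2.5y] swap r/2=1747/44745: DF=(1 − 1747/44745·(0.962700+0.932000+0.882500+0.872000))/(1+1747/44745) = 8253/10000 ≈ 0.825300
step 6 [3y] swap r/2=2048/52697: DF=(1 − 2048/52697·(0.962700+0.932000+0.882500+0.872000+0.825300))/(1+2048/52697) = 497/625 ≈ 0.795200
step 7 [3.5y] swap r/2=763/20136: DF=(1 − 763/20136·(0.962700+0.932000+0.882500+0.872000+0.825300+0.795200))/(1+763/20136) = 7711/10000 ≈ 0.771100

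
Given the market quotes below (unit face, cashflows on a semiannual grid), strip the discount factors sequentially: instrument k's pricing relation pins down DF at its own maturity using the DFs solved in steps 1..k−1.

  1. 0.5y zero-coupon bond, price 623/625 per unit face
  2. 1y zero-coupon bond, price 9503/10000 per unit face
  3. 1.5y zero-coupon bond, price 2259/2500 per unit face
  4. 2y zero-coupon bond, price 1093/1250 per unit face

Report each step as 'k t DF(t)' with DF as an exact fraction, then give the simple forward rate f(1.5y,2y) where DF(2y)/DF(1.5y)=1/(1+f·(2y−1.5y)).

1 1/2 623/625
2 1 9503/10000
3 3/2 2259/2500
4 2 1093/1250
f(1.5y,2y) = ((2259/2500)/(1093/1250) − 1)/(1/2) = 73/1093 ≈ 6.6789%

step 1 [0.5y] zero: DF = P = 623/625 ≈ 0.996800
step 2 [1y] zero: DF = P = 9503/10000 ≈ 0.950300
step 3 [1.5y] zero: DF = P = 2259/2500 ≈ 0.903600
step 4 [2y] zero: DF = P = 1093/1250 ≈ 0.874400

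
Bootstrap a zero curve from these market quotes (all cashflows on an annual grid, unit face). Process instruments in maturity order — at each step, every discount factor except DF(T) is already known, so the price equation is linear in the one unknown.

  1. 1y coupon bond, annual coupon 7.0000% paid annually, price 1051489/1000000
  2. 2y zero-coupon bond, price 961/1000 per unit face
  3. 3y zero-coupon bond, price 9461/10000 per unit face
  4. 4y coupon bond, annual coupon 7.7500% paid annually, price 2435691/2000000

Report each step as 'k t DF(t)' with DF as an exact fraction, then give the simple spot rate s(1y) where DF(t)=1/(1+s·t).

1 1 9827/10000
2 2 961/1000
3 3 9461/10000
4 4 1153/1250
s(1y) = (1/(9827/10000) − 1)/(1) = 173/9827 ≈ 1.7605%

step 1 [1y] bond c/1=7/100: DF=(1051489/1000000 − 7/100·(0))/(1+7/100) = 9827/10000 ≈ 0.982700
step 2 [2y] zero: DF = P = 961/1000 ≈ 0.961000
step 3 [3y] zero: DF = P = 9461/10000 ≈ 0.946100
step 4 [4y] bond c/1=31/400: DF=(2435691/2000000 − 31/400·(0.982700+0.961000+0.946100))/(1+31/400) = 1153/1250 ≈ 0.922400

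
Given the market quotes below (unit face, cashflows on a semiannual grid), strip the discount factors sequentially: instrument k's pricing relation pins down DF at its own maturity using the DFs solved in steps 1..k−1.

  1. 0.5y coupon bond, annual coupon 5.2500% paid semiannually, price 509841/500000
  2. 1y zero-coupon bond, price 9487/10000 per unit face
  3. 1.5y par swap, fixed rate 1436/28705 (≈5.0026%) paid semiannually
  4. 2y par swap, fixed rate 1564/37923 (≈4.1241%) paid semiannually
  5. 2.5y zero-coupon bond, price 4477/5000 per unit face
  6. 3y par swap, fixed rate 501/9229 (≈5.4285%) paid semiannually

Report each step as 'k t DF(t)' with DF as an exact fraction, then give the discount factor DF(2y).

step 1 [0.5y] bond c/2=21/800: DF=(509841/500000 − 21/800·(0))/(1+21/800) = 621/625 ≈ 0.993600
step 2 [1y] zero: DF = P = 9487/10000 ≈ 0.948700
step 3 [1.5y] swap r/2=718/28705: DF=(1 − 718/28705·(0.993600+0.948700))/(1+718/28705) = 4641/5000 ≈ 0.928200
step 4 [2y] swap r/2=782/37923: DF=(1 − 782/37923·(0.993600+0.948700+0.928200))/(1+782/37923) = 4609/5000 ≈ 0.921800
step 5 [2.5y] zero: DF = P = 4477/5000 ≈ 0.895400
step 6 [3y] swap r/2=501/18458: DF=(1 − 501/18458·(0.993600+0.948700+0.928200+0.921800+0.895400))/(1+501/18458) = 8497/10000 ≈ 0.849700

1 1/2 621/625
2 1 9487/10000
3 3/2 4641/5000
4 2 4609/5000
5 5/2 4477/5000
6 3 8497/10000
DF(2y) = 4609/5000 ≈ 0.921800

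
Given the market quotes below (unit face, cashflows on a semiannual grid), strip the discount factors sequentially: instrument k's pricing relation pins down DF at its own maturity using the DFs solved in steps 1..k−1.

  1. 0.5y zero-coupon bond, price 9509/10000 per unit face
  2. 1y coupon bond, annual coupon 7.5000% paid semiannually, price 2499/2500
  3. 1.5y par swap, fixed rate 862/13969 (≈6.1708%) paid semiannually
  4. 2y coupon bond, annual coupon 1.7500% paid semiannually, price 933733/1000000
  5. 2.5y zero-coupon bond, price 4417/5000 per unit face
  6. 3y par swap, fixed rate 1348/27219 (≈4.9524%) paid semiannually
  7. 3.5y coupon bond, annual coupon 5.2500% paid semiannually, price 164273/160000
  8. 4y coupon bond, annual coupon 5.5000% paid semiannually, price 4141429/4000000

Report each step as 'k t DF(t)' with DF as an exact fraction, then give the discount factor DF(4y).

step 1 [0.5y] zero: DF = P = 9509/10000 ≈ 0.950900
step 2 [1y] bond c/2=3/80: DF=(2499/2500 − 3/80·(0.950900))/(1+3/80) = 9291/10000 ≈ 0.929100
step 3 [1.5y] swap r/2=431/13969: DF=(1 − 431/13969·(0.950900+0.929100))/(1+431/13969) = 4569/5000 ≈ 0.913800
step 4 [2y] bond c/2=7/800: DF=(933733/1000000 − 7/800·(0.950900+0.929100+0.913800))/(1+7/800) = 4507/5000 ≈ 0.901400
step 5 [2.5y] zero: DF = P = 4417/5000 ≈ 0.883400
step 6 [3y] swap r/2=674/27219: DF=(1 − 674/27219·(0.950900+0.929100+0.913800+0.901400+0.883400))/(1+674/27219) = 2163/2500 ≈ 0.865200
step 7 [3.5y] bond c/2=21/800: DF=(164273/160000 − 21/800·(0.950900+0.929100+0.913800+0.901400+0.883400+0.865200))/(1+21/800) = 2153/2500 ≈ 0.861200
step 8 [4y] bond c/2=11/400: DF=(4141429/4000000 − 11/400·(0.950900+0.929100+0.913800+0.901400+0.883400+0.865200+0.861200))/(1+11/400) = 8389/10000 ≈ 0.838900

1 1/2 9509/10000
2 1 9291/10000
3 3/2 4569/5000
4 2 4507/5000
5 5/2 4417/5000
6 3 2163/2500
7 7/2 2153/2500
8 4 8389/10000
DF(4y) = 8389/10000 ≈ 0.838900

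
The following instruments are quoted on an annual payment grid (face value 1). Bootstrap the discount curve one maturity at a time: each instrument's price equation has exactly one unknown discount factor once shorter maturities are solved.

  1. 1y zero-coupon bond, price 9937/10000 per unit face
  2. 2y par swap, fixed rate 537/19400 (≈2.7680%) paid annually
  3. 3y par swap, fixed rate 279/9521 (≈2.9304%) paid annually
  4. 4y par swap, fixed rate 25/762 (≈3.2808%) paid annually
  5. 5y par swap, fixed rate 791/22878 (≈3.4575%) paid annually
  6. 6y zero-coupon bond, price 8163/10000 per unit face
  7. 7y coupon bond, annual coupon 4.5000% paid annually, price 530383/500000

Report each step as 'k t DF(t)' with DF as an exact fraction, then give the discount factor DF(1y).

1 1 9937/10000
2 2 9463/10000
3 3 9163/10000
4 4 351/400
5 5 4209/5000
6 6 8163/10000
7 7 7829/10000
DF(1y) = 9937/10000 ≈ 0.993700

step 1 [1y] zero: DF = P = 9937/10000 ≈ 0.993700
step 2 [2y] swap r/1=537/19400: DF=(1 − 537/19400·(0.993700))/(1+537/19400) = 9463/10000 ≈ 0.946300
step 3 [3y] swap r/1=279/9521: DF=(1 − 279/9521·(0.993700+0.946300))/(1+279/9521) = 9163/10000 ≈ 0.916300
step 4 [4y] swap r/1=25/762: DF=(1 − 25/762·(0.993700+0.946300+0.916300))/(1+25/762) = 351/400 ≈ 0.877500
step 5 [5y] swap r/1=791/22878: DF=(1 − 791/22878·(0.993700+0.946300+0.916300+0.877500))/(1+791/22878) = 4209/5000 ≈ 0.841800
step 6 [6y] zero: DF = P = 8163/10000 ≈ 0.816300
step 7 [7y] bond c/1=9/200: DF=(530383/500000 − 9/200·(0.993700+0.946300+0.916300+0.877500+0.841800+0.816300))/(1+9/200) = 7829/10000 ≈ 0.782900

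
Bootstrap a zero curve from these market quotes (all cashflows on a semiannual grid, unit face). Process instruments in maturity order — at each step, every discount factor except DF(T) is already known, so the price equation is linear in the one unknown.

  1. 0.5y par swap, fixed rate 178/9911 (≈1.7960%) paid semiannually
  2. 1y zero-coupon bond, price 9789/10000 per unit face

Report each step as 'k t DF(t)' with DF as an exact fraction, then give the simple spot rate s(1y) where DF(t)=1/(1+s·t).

1 1/2 9911/10000
2 1 9789/10000
s(1y) = (1/(9789/10000) − 1)/(1) = 211/9789 ≈ 2.1555%

step 1 [0.5y] swap r/2=89/9911: DF=(1 − 89/9911·(0))/(1+89/9911) = 9911/10000 ≈ 0.991100
step 2 [1y] zero: DF = P = 9789/10000 ≈ 0.978900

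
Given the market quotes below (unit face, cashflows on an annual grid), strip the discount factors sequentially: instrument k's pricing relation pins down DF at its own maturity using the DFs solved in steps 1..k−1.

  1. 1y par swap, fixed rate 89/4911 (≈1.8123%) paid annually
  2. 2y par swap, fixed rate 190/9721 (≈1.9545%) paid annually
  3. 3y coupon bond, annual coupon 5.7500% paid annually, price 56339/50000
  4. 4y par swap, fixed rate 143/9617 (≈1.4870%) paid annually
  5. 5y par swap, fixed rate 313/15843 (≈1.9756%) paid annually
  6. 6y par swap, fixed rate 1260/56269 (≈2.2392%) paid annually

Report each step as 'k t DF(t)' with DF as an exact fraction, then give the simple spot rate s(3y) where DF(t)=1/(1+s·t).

1 1 4911/5000
2 2 481/500
3 3 4799/5000
4 4 2357/2500
5 5 9061/10000
6 6 437/500
s(3y) = (1/(4799/5000) − 1)/(3) = 67/4799 ≈ 1.3961%

step 1 [1y] swap r/1=89/4911: DF=(1 − 89/4911·(0))/(1+89/4911) = 4911/5000 ≈ 0.982200
step 2 [2y] swap r/1=190/9721: DF=(1 − 190/9721·(0.982200))/(1+190/9721) = 481/500 ≈ 0.962000
step 3 [3y] bond c/1=23/400: DF=(56339/50000 − 23/400·(0.982200+0.962000))/(1+23/400) = 4799/5000 ≈ 0.959800
step 4 [4y] swap r/1=143/9617: DF=(1 − 143/9617·(0.982200+0.962000+0.959800))/(1+143/9617) = 2357/2500 ≈ 0.942800
step 5 [5y] swap r/1=313/15843: DF=(1 − 313/15843·(0.982200+0.962000+0.959800+0.942800))/(1+313/15843) = 9061/10000 ≈ 0.906100
step 6 [6y] swap r/1=1260/56269: DF=(1 − 1260/56269·(0.982200+0.962000+0.959800+0.942800+0.906100))/(1+1260/56269) = 437/500 ≈ 0.874000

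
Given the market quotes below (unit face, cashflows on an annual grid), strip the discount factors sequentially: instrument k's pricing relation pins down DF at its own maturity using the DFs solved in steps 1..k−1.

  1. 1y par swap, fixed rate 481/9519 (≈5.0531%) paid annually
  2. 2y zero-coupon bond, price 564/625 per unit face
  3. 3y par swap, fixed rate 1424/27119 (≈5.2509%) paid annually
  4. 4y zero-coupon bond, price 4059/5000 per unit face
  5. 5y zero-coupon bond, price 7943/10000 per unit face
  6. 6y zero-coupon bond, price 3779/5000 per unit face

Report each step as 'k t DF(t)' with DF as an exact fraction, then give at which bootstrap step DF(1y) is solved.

step 1 [1y] swap r/1=481/9519: DF=(1 − 481/9519·(0))/(1+481/9519) = 9519/10000 ≈ 0.951900
step 2 [2y] zero: DF = P = 564/625 ≈ 0.902400
step 3 [3y] swap r/1=1424/27119: DF=(1 − 1424/27119·(0.951900+0.902400))/(1+1424/27119) = 536/625 ≈ 0.857600
step 4 [4y] zero: DF = P = 4059/5000 ≈ 0.811800
step 5 [5y] zero: DF = P = 7943/10000 ≈ 0.794300
step 6 [6y] zero: DF = P = 3779/5000 ≈ 0.755800

1 1 9519/10000
2 2 564/625
3 3 536/625
4 4 4059/5000
5 5 7943/10000
6 6 3779/5000
DF(1y) is solved at step 1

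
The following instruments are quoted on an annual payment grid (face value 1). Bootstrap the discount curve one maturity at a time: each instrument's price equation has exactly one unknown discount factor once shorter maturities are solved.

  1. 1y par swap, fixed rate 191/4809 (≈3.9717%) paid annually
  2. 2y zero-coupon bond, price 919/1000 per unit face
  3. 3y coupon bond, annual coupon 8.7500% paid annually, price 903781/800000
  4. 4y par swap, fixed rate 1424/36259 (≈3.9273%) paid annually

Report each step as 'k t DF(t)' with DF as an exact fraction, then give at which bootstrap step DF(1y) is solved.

step 1 [1y] swap r/1=191/4809: DF=(1 − 191/4809·(0))/(1+191/4809) = 4809/5000 ≈ 0.961800
step 2 [2y] zero: DF = P = 919/1000 ≈ 0.919000
step 3 [3y] bond c/1=7/80: DF=(903781/800000 − 7/80·(0.961800+0.919000))/(1+7/80) = 71/80 ≈ 0.887500
step 4 [4y] swap r/1=1424/36259: DF=(1 − 1424/36259·(0.961800+0.919000+0.887500))/(1+1424/36259) = 536/625 ≈ 0.857600

1 1 4809/5000
2 2 919/1000
3 3 71/80
4 4 536/625
DF(1y) is solved at step 1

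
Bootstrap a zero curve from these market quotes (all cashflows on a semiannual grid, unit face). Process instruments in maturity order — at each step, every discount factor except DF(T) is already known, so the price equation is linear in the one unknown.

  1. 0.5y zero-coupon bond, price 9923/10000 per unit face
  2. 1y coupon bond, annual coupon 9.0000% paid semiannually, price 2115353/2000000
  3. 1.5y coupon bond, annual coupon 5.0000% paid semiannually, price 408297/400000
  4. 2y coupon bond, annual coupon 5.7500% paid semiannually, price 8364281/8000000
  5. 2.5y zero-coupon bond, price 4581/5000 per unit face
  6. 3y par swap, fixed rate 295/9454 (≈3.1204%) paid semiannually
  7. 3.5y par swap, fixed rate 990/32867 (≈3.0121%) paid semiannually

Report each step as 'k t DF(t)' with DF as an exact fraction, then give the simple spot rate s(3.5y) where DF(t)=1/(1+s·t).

1 1/2 9923/10000
2 1 4847/5000
3 3/2 237/250
4 2 187/200
5 5/2 4581/5000
6 3 1823/2000
7 7/2 901/1000
s(3.5y) = (1/(901/1000) − 1)/(7/2) = 198/6307 ≈ 3.1394%

step 1 [0.5y] zero: DF = P = 9923/10000 ≈ 0.992300
step 2 [1y] bond c/2=9/200: DF=(2115353/2000000 − 9/200·(0.992300))/(1+9/200) = 4847/5000 ≈ 0.969400
step 3 [1.5y] bond c/2=1/40: DF=(408297/400000 − 1/40·(0.992300+0.969400))/(1+1/40) = 237/250 ≈ 0.948000
step 4 [2y] bond c/2=23/800: DF=(8364281/8000000 − 23/800·(0.992300+0.969400+0.948000))/(1+23/800) = 187/200 ≈ 0.935000
step 5 [2.5y] zero: DF = P = 4581/5000 ≈ 0.916200
step 6 [3y] swap r/2=295/18908: DF=(1 − 295/18908·(0.992300+0.969400+0.948000+0.935000+0.916200))/(1+295/18908) = 1823/2000 ≈ 0.911500
step 7 [3.5y] swap r/2=495/32867: DF=(1 − 495/32867·(0.992300+0.969400+0.948000+0.935000+0.916200+0.911500))/(1+495/32867) = 901/1000 ≈ 0.901000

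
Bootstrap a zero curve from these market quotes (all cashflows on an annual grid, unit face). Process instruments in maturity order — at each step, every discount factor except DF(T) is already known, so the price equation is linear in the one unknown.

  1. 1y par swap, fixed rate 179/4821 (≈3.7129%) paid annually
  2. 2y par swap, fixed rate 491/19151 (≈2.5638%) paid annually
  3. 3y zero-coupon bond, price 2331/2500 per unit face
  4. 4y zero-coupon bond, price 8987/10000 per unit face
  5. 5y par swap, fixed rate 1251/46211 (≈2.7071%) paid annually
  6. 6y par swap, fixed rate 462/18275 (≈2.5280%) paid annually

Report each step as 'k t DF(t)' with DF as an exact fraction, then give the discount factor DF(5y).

step 1 [1y] swap r/1=179/4821: DF=(1 − 179/4821·(0))/(1+179/4821) = 4821/5000 ≈ 0.964200
step 2 [2y] swap r/1=491/19151: DF=(1 − 491/19151·(0.964200))/(1+491/19151) = 9509/10000 ≈ 0.950900
step 3 [3y] zero: DF = P = 2331/2500 ≈ 0.932400
step 4 [4y] zero: DF = P = 8987/10000 ≈ 0.898700
step 5 [5y] swap r/1=1251/46211: DF=(1 − 1251/46211·(0.964200+0.950900+0.932400+0.898700))/(1+1251/46211) = 8749/10000 ≈ 0.874900
step 6 [6y] swap r/1=462/18275: DF=(1 − 462/18275·(0.964200+0.950900+0.932400+0.898700+0.874900))/(1+462/18275) = 4307/5000 ≈ 0.861400

1 1 4821/5000
2 2 9509/10000
3 3 2331/2500
4 4 8987/10000
5 5 8749/10000
6 6 4307/5000
DF(5y) = 8749/10000 ≈ 0.874900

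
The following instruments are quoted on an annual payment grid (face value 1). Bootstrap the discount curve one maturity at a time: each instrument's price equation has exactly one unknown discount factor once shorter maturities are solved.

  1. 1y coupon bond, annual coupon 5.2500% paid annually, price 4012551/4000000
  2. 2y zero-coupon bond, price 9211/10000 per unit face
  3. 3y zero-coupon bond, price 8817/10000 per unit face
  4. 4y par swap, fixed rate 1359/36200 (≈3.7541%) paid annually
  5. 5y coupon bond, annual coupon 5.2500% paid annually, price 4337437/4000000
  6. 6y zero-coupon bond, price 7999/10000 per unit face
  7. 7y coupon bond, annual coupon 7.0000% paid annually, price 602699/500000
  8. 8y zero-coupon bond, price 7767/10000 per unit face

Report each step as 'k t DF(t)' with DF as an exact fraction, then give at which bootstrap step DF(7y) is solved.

1 1 9531/10000
2 2 9211/10000
3 3 8817/10000
4 4 8641/10000
5 5 8497/10000
6 6 7999/10000
7 7 3909/5000
8 8 7767/10000
DF(7y) is solved at step 7

step 1 [1y] bond c/1=21/400: DF=(4012551/4000000 − 21/400·(0))/(1+21/400) = 9531/10000 ≈ 0.953100
step 2 [2y] zero: DF = P = 9211/10000 ≈ 0.921100
step 3 [3y] zero: DF = P = 8817/10000 ≈ 0.881700
step 4 [4y] swap r/1=1359/36200: DF=(1 − 1359/36200·(0.953100+0.921100+0.881700))/(1+1359/36200) = 8641/10000 ≈ 0.864100
step 5 [5y] bond c/1=21/400: DF=(4337437/4000000 − 21/400·(0.953100+0.921100+0.881700+0.864100))/(1+21/400) = 8497/10000 ≈ 0.849700
step 6 [6y] zero: DF = P = 7999/10000 ≈ 0.799900
step 7 [7y] bond c/1=7/100: DF=(602699/500000 − 7/100·(0.953100+0.921100+0.881700+0.864100+0.849700+0.799900))/(1+7/100) = 3909/5000 ≈ 0.781800
step 8 [8y] zero: DF = P = 7767/10000 ≈ 0.776700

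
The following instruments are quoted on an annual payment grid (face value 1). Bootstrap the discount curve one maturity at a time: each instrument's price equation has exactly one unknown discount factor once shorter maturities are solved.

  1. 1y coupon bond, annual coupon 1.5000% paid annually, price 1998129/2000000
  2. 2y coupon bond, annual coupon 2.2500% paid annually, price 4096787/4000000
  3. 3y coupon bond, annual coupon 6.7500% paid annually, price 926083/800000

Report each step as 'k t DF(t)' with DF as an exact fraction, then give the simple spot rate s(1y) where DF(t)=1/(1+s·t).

step 1 [1y] bond c/1=3/200: DF=(1998129/2000000 − 3/200·(0))/(1+3/200) = 9843/10000 ≈ 0.984300
step 2 [2y] bond c/1=9/400: DF=(4096787/4000000 − 9/400·(0.984300))/(1+9/400) = 49/50 ≈ 0.980000
step 3 [3y] bond c/1=27/400: DF=(926083/800000 − 27/400·(0.984300+0.980000))/(1+27/400) = 4801/5000 ≈ 0.960200

1 1 9843/10000
2 2 49/50
3 3 4801/5000
s(1y) = (1/(9843/10000) − 1)/(1) = 157/9843 ≈ 1.5950%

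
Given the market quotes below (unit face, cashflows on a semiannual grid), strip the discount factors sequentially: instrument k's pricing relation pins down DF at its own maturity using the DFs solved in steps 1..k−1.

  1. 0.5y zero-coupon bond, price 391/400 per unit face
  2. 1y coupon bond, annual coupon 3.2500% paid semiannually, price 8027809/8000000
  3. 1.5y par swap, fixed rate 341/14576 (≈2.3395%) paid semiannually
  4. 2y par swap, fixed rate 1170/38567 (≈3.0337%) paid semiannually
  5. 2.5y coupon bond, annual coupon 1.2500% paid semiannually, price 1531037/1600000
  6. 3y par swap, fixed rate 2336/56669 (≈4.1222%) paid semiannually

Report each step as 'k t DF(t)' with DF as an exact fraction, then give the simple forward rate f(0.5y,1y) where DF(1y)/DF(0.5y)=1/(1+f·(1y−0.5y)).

step 1 [0.5y] zero: DF = P = 391/400 ≈ 0.977500
step 2 [1y] bond c/2=13/800: DF=(8027809/8000000 − 13/800·(0.977500))/(1+13/800) = 4859/5000 ≈ 0.971800
step 3 [1.5y] swap r/2=341/29152: DF=(1 − 341/29152·(0.977500+0.971800))/(1+341/29152) = 9659/10000 ≈ 0.965900
step 4 [2y] swap r/2=585/38567: DF=(1 − 585/38567·(0.977500+0.971800+0.965900))/(1+585/38567) = 1883/2000 ≈ 0.941500
step 5 [2.5y] bond c/2=1/160: DF=(1531037/1600000 − 1/160·(0.977500+0.971800+0.965900+0.941500))/(1+1/160) = 927/1000 ≈ 0.927000
step 6 [3y] swap r/2=1168/56669: DF=(1 − 1168/56669·(0.977500+0.971800+0.965900+0.941500+0.927000))/(1+1168/56669) = 552/625 ≈ 0.883200

1 1/2 391/400
2 1 4859/5000
3 3/2 9659/10000
4 2 1883/2000
5 5/2 927/1000
6 3 552/625
f(0.5y,1y) = ((391/400)/(4859/5000) − 1)/(1/2) = 57/4859 ≈ 1.1731%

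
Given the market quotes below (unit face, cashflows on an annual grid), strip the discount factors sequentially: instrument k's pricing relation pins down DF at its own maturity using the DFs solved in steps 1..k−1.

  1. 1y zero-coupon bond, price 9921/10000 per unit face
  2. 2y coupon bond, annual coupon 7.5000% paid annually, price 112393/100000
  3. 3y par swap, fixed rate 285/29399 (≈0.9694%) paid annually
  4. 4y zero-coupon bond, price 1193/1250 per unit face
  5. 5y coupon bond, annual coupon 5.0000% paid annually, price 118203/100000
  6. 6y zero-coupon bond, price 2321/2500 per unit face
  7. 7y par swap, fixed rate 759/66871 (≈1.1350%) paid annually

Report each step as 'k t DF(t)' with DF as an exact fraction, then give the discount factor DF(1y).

step 1 [1y] zero: DF = P = 9921/10000 ≈ 0.992100
step 2 [2y] bond c/1=3/40: DF=(112393/100000 − 3/40·(0.992100))/(1+3/40) = 9763/10000 ≈ 0.976300
step 3 [3y] swap r/1=285/29399: DF=(1 − 285/29399·(0.992100+0.976300))/(1+285/29399) = 1943/2000 ≈ 0.971500
step 4 [4y] zero: DF = P = 1193/1250 ≈ 0.954400
step 5 [5y] bond c/1=1/20: DF=(118203/100000 − 1/20·(0.992100+0.976300+0.971500+0.954400))/(1+1/20) = 9403/10000 ≈ 0.940300
step 6 [6y] zero: DF = P = 2321/2500 ≈ 0.928400
step 7 [7y] swap r/1=759/66871: DF=(1 − 759/66871·(0.992100+0.976300+0.971500+0.954400+0.940300+0.928400))/(1+759/66871) = 9241/10000 ≈ 0.924100

1 1 9921/10000
2 2 9763/10000
3 3 1943/2000
4 4 1193/1250
5 5 9403/10000
6 6 2321/2500
7 7 9241/10000
DF(1y) = 9921/10000 ≈ 0.992100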